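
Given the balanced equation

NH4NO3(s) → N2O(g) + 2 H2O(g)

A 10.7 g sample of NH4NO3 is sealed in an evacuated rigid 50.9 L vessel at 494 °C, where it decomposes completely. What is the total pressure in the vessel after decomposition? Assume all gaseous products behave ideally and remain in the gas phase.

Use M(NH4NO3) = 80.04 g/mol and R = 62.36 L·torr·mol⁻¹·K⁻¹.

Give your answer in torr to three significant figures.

n(NH4NO3) = 10.7 / 80.04 = 0.1337 mol
n(gas produced) = (3/1) × 0.1337 = 0.4011 mol
P = nRT/V = 0.4011 × 62.36 × 767.15 / 50.9 = 377.0 torr

377 torr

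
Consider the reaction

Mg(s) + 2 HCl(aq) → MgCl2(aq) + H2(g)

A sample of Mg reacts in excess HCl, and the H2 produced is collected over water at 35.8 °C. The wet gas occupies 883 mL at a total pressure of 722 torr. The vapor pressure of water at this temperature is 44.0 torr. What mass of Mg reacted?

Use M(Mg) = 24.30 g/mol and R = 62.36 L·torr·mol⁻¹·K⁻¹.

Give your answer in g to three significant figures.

0.755 g

P(H2) = 722 − 44.0 = 678.0 torr
n(H2) = PV/RT = (678.0 × 0.8830) / (62.36 × 308.95) = 0.03107 mol
n(Mg) = (1/1) × 0.03107 = 0.03107 mol
m(Mg) = 0.03107 × 24.30 = 0.7550 g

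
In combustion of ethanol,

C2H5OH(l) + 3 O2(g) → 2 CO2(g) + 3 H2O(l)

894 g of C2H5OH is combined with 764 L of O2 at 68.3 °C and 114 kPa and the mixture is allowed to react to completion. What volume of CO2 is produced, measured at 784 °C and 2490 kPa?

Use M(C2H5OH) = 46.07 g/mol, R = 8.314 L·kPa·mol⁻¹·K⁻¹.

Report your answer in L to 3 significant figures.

72.2 L

n(C2H5OH) = 894 / 46.07 = 19.41 mol
n(O2) = PV/RT = (114 × 764) / (8.314 × 341.45) = 30.68 mol
For 19.41 mol C2H5OH, stoichiometry requires (3/1) × 19.41 = 58.23 mol O2; 30.68 mol is available, so O2 is limiting.
n(CO2) = (2/3) × 30.68 = 20.45 mol
V(CO2) = nRT/P = 20.45 × 8.314 × 1057.15 / 2490 = 72.18 L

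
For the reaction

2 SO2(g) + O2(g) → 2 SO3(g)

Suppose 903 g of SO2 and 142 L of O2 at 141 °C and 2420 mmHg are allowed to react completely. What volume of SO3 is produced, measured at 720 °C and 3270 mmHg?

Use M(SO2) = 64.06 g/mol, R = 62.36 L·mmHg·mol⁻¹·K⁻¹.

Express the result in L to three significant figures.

n(SO2) = 903 / 64.06 = 14.10 mol
n(O2) = PV/RT = (2420 × 142) / (62.36 × 414.15) = 13.31 mol
For 14.10 mol SO2, stoichiometry requires (1/2) × 14.10 = 7.050 mol O2; 13.31 mol is available, so SO2 is limiting.
n(SO3) = (2/2) × 14.10 = 14.10 mol
V(SO3) = nRT/P = 14.10 × 62.36 × 993.15 / 3270 = 267.0 L

267 L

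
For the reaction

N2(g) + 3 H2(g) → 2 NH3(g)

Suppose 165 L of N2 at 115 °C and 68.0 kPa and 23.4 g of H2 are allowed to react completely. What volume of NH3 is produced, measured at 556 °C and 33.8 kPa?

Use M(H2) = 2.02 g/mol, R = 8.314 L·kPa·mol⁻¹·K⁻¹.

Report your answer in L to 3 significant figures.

1420 L

n(N2) = PV/RT = (68.0 × 165) / (8.314 × 388.15) = 3.477 mol
n(H2) = 23.4 / 2.02 = 11.58 mol
For 3.477 mol N2, stoichiometry requires (3/1) × 3.477 = 10.43 mol H2; 11.58 mol is available, so N2 is limiting.
n(NH3) = (2/1) × 3.477 = 6.954 mol
V(NH3) = nRT/P = 6.954 × 8.314 × 829.15 / 33.8 = 1418 L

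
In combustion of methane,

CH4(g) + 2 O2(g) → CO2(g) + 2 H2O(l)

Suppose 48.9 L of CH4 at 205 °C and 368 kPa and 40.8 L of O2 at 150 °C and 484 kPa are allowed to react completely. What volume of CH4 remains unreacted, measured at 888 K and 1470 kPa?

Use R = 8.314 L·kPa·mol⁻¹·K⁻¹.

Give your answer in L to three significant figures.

8.64 L

n(CH4) = PV/RT = (368 × 48.9) / (8.314 × 478.15) = 4.527 mol
n(O2) = PV/RT = (484 × 40.8) / (8.314 × 423.15) = 5.613 mol
For 4.527 mol CH4, stoichiometry requires (2/1) × 4.527 = 9.054 mol O2; 5.613 mol is available, so O2 is limiting.
n(CH4) consumed = (1/2) × 5.613 = 2.807 mol; remaining = 4.527 − 2.807 = 1.720 mol
V(CH4) = nRT/P = 1.720 × 8.314 × 888 / 1470 = 8.638 L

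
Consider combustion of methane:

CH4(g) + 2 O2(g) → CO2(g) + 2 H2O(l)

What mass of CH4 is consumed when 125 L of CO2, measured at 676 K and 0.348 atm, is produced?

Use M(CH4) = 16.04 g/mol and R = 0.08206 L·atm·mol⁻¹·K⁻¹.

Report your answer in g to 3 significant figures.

12.6 g

n(CO2) = PV/RT = (0.348 × 125) / (0.08206 × 676) = 0.7842 mol
n(CH4) = (1/1) × 0.7842 = 0.7842 mol
m(CH4) = 0.7842 × 16.04 = 12.58 g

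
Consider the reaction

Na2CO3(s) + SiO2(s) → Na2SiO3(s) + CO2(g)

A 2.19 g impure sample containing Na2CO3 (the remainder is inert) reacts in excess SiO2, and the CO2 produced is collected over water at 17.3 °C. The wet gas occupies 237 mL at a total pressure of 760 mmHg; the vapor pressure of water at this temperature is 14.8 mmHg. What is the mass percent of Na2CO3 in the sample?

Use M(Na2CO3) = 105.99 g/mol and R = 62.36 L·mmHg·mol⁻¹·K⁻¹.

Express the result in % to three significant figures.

47.2 %

P(CO2) = 760 − 14.8 = 745.2 mmHg
n(CO2) = PV/RT = (745.2 × 0.2370) / (62.36 × 290.45) = 0.009751 mol
n(Na2CO3) = (1/1) × 0.009751 = 0.009751 mol
m(Na2CO3) = 0.009751 × 105.99 = 1.034 g
%Na2CO3 = 1.034 / 2.19 × 100 = 47.21%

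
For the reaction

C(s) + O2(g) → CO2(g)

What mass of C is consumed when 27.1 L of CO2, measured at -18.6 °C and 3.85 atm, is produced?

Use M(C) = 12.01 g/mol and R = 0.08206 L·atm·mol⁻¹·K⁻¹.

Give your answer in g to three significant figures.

60.0 g

n(CO2) = PV/RT = (3.85 × 27.1) / (0.08206 × 254.55) = 4.995 mol
n(C) = (1/1) × 4.995 = 4.995 mol
m(C) = 4.995 × 12.01 = 59.99 g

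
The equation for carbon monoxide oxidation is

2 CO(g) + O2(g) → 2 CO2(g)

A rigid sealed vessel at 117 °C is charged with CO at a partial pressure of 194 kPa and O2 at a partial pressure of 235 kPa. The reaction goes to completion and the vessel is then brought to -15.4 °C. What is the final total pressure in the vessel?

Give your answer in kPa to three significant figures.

219 kPa

Because the vessel is rigid and T is held at 117 °C, work the stoichiometry in partial pressures (P_i = n_iRT/V).
P(O2) required for 194 kPa of CO = (1/2) × 194 = 97.00 kPa; available 235 kPa, so CO is limiting.
P(O2) remaining = 235 − (1/2) × 194 = 138.0 kPa
P(gaseous products) = (2)/2 × 194 = 194.0 kPa
P_total at 117 °C = 138.0 + 194.0 = 332.0 kPa
Scaling to -15.4 °C: P = 332.0 × 257.75/390.15 = 219.3 kPa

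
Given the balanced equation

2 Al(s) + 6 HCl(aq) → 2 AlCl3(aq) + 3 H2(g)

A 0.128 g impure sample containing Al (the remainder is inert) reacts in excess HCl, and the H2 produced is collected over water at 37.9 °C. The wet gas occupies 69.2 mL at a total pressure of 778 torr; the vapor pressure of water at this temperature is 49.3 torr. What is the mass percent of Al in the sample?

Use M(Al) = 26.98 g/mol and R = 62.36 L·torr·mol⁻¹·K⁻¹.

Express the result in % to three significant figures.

36.5 %

P(H2) = 778 − 49.3 = 728.7 torr
n(H2) = PV/RT = (728.7 × 0.06920) / (62.36 × 311.05) = 0.002600 mol
n(Al) = (2/3) × 0.002600 = 0.001733 mol
m(Al) = 0.001733 × 26.98 = 0.04676 g
%Al = 0.04676 / 0.128 × 100 = 36.53%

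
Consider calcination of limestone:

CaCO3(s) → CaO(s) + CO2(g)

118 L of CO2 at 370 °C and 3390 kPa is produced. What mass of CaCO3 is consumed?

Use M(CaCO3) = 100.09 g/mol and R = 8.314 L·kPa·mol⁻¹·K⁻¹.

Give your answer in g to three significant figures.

n(CO2) = PV/RT = (3390 × 118) / (8.314 × 643.15) = 74.81 mol
n(CaCO3) = (1/1) × 74.81 = 74.81 mol
m(CaCO3) = 74.81 × 100.09 = 7488 g

7490 g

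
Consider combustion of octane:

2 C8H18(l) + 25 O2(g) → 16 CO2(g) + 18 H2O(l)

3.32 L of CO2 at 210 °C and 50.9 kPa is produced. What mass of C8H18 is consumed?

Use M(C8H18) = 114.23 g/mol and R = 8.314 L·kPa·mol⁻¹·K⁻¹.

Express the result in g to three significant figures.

0.601 g

n(CO2) = PV/RT = (50.9 × 3.32) / (8.314 × 483.15) = 0.04207 mol
n(C8H18) = (2/16) × 0.04207 = 0.005259 mol
m(C8H18) = 0.005259 × 114.23 = 0.6007 g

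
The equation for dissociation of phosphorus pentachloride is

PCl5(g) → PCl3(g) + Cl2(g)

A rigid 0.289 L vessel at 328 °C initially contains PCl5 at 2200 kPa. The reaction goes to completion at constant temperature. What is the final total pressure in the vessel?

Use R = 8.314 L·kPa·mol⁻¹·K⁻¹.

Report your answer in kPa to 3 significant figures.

4400 kPa

Since T and V are fixed, P_final/P_initial = n_final/n_initial = 2/1.
P_final = (2/1) × 2200 = 4400 kPa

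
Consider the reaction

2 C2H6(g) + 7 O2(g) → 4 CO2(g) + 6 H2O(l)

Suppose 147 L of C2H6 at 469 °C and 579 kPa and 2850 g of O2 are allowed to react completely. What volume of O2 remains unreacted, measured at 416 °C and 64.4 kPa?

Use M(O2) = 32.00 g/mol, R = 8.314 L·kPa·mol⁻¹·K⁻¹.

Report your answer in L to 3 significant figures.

3630 L

n(C2H6) = PV/RT = (579 × 147) / (8.314 × 742.15) = 13.79 mol
n(O2) = 2850 / 32.00 = 89.06 mol
For 13.79 mol C2H6, stoichiometry requires (7/2) × 13.79 = 48.27 mol O2; 89.06 mol is available, so C2H6 is limiting.
n(O2) consumed = (7/2) × 13.79 = 48.27 mol; remaining = 89.06 − 48.27 = 40.79 mol
V(O2) = nRT/P = 40.79 × 8.314 × 689.15 / 64.4 = 3629 L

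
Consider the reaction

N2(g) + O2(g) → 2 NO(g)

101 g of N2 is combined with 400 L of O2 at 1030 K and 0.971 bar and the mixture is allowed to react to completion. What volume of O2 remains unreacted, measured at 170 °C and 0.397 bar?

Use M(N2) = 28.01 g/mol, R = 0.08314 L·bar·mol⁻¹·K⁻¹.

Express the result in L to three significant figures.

n(N2) = 101 / 28.01 = 3.606 mol
n(O2) = PV/RT = (0.971 × 400) / (0.08314 × 1030) = 4.536 mol
For 3.606 mol N2, stoichiometry requires (1/1) × 3.606 = 3.606 mol O2; 4.536 mol is available, so N2 is limiting.
n(O2) consumed = (1/1) × 3.606 = 3.606 mol; remaining = 4.536 − 3.606 = 0.9300 mol
V(O2) = nRT/P = 0.9300 × 0.08314 × 443.15 / 0.397 = 86.31 L

86.3 L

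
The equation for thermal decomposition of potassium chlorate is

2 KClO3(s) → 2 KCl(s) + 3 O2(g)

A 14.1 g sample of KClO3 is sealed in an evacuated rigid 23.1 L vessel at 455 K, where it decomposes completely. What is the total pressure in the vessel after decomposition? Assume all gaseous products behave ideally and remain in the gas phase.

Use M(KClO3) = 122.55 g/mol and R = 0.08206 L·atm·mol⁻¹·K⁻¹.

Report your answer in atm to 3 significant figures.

n(KClO3) = 14.1 / 122.55 = 0.1151 mol
n(gas produced) = (3/2) × 0.1151 = 0.1726 mol
P = nRT/V = 0.1726 × 0.08206 × 455 / 23.1 = 0.2790 atm

0.279 atm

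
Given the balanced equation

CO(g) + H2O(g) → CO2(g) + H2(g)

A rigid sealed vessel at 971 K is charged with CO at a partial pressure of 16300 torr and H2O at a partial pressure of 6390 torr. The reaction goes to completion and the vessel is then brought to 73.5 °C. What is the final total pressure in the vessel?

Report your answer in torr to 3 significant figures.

Because the vessel is rigid and T is held at 971 K, work the stoichiometry in partial pressures (P_i = n_iRT/V).
P(H2O) required for 16300 torr of CO = (1/1) × 16300 = 16300 torr; available 6390 torr, so H2O is limiting.
P(CO) remaining = 16300 − (1/1) × 6390 = 9910 torr
P(gaseous products) = (1+1)/1 × 6390 = 12780 torr
P_total at 971 K = 9910 + 12780 = 22690 torr
Scaling to 73.5 °C: P = 22690 × 346.65/971 = 8100 torr

8100 torr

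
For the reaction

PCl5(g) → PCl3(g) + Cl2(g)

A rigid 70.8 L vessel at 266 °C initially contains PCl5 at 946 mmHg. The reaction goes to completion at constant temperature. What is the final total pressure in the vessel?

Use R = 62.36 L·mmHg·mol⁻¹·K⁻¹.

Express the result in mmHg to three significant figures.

1890 mmHg

Rigid vessel, constant T ⇒ P scales with total gas moles (1 → 2).
P_final = (2/1) × 946 = 1892 mmHg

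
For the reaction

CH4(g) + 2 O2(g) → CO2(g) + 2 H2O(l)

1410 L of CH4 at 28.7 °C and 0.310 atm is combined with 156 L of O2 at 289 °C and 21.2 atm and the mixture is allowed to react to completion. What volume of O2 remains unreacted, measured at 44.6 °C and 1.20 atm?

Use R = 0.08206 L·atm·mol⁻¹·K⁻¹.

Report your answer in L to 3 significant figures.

791 L

n(CH4) = PV/RT = (0.310 × 1410) / (0.08206 × 301.85) = 17.65 mol
n(O2) = PV/RT = (21.2 × 156) / (0.08206 × 562.15) = 71.69 mol
For 17.65 mol CH4, stoichiometry requires (2/1) × 17.65 = 35.30 mol O2; 71.69 mol is available, so CH4 is limiting.
n(O2) consumed = (2/1) × 17.65 = 35.30 mol; remaining = 71.69 − 35.30 = 36.39 mol
V(O2) = nRT/P = 36.39 × 0.08206 × 317.75 / 1.20 = 790.7 L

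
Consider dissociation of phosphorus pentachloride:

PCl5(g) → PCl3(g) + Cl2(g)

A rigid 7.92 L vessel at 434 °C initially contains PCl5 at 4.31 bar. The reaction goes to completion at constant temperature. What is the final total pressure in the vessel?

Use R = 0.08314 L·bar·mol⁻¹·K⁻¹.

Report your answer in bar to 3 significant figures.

8.62 bar

Since T and V are fixed, P_final/P_initial = n_final/n_initial = 2/1.
P_final = (2/1) × 4.31 = 8.620 bar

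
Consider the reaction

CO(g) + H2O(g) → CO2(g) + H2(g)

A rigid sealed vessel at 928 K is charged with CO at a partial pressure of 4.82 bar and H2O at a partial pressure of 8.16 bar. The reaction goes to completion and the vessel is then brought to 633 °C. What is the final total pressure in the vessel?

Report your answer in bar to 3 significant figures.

12.7 bar

At constant V, partial pressures at 928 K are proportional to moles, so apply stoichiometry directly to pressures.
P(H2O) required for 4.82 bar of CO = (1/1) × 4.82 = 4.820 bar; available 8.16 bar, so CO is limiting.
P(H2O) remaining = 8.16 − (1/1) × 4.82 = 3.340 bar
P(gaseous products) = (1+1)/1 × 4.82 = 9.640 bar
P_total at 928 K = 3.340 + 9.640 = 12.98 bar
Scaling to 633 °C: P = 12.98 × 906.15/928 = 12.67 bar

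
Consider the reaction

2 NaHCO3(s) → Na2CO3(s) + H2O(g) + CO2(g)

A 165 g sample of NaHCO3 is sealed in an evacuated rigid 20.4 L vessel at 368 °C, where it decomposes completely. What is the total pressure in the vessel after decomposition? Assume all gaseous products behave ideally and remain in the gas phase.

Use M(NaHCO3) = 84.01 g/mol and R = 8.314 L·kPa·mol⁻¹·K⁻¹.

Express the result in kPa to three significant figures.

513 kPa

n(NaHCO3) = 165 / 84.01 = 1.964 mol
n(gas produced) = (2/2) × 1.964 = 1.964 mol
P = nRT/V = 1.964 × 8.314 × 641.15 / 20.4 = 513.2 kPa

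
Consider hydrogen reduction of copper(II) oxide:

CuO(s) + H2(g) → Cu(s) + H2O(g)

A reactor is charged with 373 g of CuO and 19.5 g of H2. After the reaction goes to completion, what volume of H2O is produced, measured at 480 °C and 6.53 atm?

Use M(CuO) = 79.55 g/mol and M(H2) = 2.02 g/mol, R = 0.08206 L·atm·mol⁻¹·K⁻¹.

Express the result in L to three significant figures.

n(CuO) = 373 / 79.55 = 4.689 mol
n(H2) = 19.5 / 2.02 = 9.653 mol
For 4.689 mol CuO, stoichiometry requires (1/1) × 4.689 = 4.689 mol H2; 9.653 mol is available, so CuO is limiting.
n(H2O) = (1/1) × 4.689 = 4.689 mol
V(H2O) = nRT/P = 4.689 × 0.08206 × 753.15 / 6.53 = 44.38 L

44.4 L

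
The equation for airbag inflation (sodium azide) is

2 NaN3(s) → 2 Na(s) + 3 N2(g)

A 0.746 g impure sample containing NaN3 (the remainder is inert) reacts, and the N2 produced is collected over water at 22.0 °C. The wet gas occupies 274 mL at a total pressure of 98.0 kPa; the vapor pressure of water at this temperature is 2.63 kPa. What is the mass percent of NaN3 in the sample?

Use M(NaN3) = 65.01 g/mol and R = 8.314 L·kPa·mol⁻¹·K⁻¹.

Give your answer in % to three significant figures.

P(N2) = 98.0 − 2.63 = 95.37 kPa
n(N2) = PV/RT = (95.37 × 0.2740) / (8.314 × 295.15) = 0.01065 mol
n(NaN3) = (2/3) × 0.01065 = 0.007100 mol
m(NaN3) = 0.007100 × 65.01 = 0.4616 g
%NaN3 = 0.4616 / 0.746 × 100 = 61.88%

61.9 %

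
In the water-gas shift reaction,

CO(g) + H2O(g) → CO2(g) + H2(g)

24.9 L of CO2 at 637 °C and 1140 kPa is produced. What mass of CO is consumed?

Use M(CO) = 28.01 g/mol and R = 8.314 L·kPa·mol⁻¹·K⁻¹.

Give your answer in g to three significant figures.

n(CO2) = PV/RT = (1140 × 24.9) / (8.314 × 910.15) = 3.751 mol
n(CO) = (1/1) × 3.751 = 3.751 mol
m(CO) = 3.751 × 28.01 = 105.1 g

105 g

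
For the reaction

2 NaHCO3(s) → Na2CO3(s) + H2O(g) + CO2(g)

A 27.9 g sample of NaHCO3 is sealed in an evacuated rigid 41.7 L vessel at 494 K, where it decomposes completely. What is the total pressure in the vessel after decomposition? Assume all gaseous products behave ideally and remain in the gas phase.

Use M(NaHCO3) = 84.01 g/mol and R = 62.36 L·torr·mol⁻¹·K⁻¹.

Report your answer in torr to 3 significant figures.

245 torr

n(NaHCO3) = 27.9 / 84.01 = 0.3321 mol
n(gas produced) = (2/2) × 0.3321 = 0.3321 mol
P = nRT/V = 0.3321 × 62.36 × 494 / 41.7 = 245.3 torr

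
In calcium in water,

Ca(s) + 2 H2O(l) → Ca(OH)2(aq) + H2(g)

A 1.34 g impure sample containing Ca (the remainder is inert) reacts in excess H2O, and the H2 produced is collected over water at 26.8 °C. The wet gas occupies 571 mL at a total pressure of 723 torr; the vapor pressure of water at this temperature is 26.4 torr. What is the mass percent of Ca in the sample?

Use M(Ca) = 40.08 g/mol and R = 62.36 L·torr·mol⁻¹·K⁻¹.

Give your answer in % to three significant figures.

P(H2) = 723 − 26.4 = 696.6 torr
n(H2) = PV/RT = (696.6 × 0.5710) / (62.36 × 299.95) = 0.02126 mol
n(Ca) = (1/1) × 0.02126 = 0.02126 mol
m(Ca) = 0.02126 × 40.08 = 0.8521 g
%Ca = 0.8521 / 1.34 × 100 = 63.59%

63.6 %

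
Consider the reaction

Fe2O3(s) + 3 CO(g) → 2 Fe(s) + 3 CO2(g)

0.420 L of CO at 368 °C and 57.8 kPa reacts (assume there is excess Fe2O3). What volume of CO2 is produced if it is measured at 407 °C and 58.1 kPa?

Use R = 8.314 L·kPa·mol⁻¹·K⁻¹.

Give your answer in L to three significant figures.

0.443 L

n(CO) = PV/RT = (57.8 × 0.420) / (8.314 × 641.15) = 0.004554 mol
n(CO2) = (3/3) × 0.004554 = 0.004554 mol
V = nRT/P = 0.004554 × 8.314 × 680.15 / 58.1 = 0.4432 L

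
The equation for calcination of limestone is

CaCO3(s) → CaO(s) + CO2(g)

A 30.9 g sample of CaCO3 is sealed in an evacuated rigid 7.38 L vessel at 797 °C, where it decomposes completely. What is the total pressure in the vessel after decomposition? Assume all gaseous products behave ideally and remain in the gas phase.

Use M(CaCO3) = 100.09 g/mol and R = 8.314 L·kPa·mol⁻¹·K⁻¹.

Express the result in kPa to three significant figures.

n(CaCO3) = 30.9 / 100.09 = 0.3087 mol
n(gas produced) = (1/1) × 0.3087 = 0.3087 mol
P = nRT/V = 0.3087 × 8.314 × 1070.15 / 7.38 = 372.2 kPa

372 kPa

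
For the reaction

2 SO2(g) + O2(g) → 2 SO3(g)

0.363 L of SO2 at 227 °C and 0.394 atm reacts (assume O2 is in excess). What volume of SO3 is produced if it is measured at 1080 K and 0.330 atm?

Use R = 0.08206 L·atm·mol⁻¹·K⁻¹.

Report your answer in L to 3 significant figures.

0.936 L

n(SO2) = PV/RT = (0.394 × 0.363) / (0.08206 × 500.15) = 0.003485 mol
n(SO3) = (2/2) × 0.003485 = 0.003485 mol
V = nRT/P = 0.003485 × 0.08206 × 1080 / 0.330 = 0.9359 L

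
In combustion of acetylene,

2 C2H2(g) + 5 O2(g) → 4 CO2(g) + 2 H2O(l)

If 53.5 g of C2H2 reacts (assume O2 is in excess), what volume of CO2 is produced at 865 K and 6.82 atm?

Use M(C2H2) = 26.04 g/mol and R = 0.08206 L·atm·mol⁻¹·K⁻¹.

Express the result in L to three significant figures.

n(C2H2) = 53.50 / 26.04 = 2.055 mol
n(CO2) = (4/2) × 2.055 = 4.110 mol
V = nRT/P = 4.110 × 0.08206 × 865 / 6.82 = 42.78 L

42.8 L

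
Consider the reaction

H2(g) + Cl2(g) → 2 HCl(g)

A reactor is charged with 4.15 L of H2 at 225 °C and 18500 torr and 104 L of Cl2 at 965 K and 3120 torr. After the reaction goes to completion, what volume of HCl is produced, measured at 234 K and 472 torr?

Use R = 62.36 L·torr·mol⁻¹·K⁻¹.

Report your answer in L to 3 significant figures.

153 L

n(H2) = PV/RT = (18500 × 4.15) / (62.36 × 498.15) = 2.471 mol
n(Cl2) = PV/RT = (3120 × 104) / (62.36 × 965) = 5.392 mol
For 2.471 mol H2, stoichiometry requires (1/1) × 2.471 = 2.471 mol Cl2; 5.392 mol is available, so H2 is limiting.
n(HCl) = (2/1) × 2.471 = 4.942 mol
V(HCl) = nRT/P = 4.942 × 62.36 × 234 / 472 = 152.8 L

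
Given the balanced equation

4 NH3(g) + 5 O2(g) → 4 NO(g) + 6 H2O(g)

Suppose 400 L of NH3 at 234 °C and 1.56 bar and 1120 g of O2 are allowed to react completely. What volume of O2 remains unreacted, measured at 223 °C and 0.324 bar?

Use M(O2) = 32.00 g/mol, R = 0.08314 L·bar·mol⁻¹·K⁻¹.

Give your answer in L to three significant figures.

2100 L

n(NH3) = PV/RT = (1.56 × 400) / (0.08314 × 507.15) = 14.80 mol
n(O2) = 1120 / 32.00 = 35.00 mol
For 14.80 mol NH3, stoichiometry requires (5/4) × 14.80 = 18.50 mol O2; 35.00 mol is available, so NH3 is limiting.
n(O2) consumed = (5/4) × 14.80 = 18.50 mol; remaining = 35.00 − 18.50 = 16.50 mol
V(O2) = nRT/P = 16.50 × 0.08314 × 496.15 / 0.324 = 2101 L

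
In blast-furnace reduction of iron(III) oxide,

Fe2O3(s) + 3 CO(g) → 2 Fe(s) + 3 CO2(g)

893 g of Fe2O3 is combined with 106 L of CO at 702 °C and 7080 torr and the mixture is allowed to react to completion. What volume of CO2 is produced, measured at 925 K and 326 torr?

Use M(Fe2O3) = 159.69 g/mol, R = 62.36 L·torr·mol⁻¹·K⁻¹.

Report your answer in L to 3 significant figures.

2180 L

n(Fe2O3) = 893 / 159.69 = 5.592 mol
n(CO) = PV/RT = (7080 × 106) / (62.36 × 975.15) = 12.34 mol
For 5.592 mol Fe2O3, stoichiometry requires (3/1) × 5.592 = 16.78 mol CO; 12.34 mol is available, so CO is limiting.
n(CO2) = (3/3) × 12.34 = 12.34 mol
V(CO2) = nRT/P = 12.34 × 62.36 × 925 / 326 = 2183 L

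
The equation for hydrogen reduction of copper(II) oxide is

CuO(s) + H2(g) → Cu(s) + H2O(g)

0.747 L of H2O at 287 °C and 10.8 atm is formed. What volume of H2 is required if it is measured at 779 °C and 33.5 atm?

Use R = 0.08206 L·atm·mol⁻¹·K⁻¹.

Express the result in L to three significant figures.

0.452 L

n(H2O) = PV/RT = (10.8 × 0.747) / (0.08206 × 560.15) = 0.1755 mol
n(H2) = (1/1) × 0.1755 = 0.1755 mol
V = nRT/P = 0.1755 × 0.08206 × 1052.15 / 33.5 = 0.4523 L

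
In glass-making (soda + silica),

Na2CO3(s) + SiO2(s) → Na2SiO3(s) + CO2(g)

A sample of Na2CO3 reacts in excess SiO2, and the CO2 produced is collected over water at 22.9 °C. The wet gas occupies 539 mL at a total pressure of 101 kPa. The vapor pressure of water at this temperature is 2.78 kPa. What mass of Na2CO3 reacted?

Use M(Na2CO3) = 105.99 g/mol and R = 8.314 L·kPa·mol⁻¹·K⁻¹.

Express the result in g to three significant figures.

2.28 g

P(CO2) = 101 − 2.78 = 98.22 kPa
n(CO2) = PV/RT = (98.22 × 0.5390) / (8.314 × 296.05) = 0.02151 mol
n(Na2CO3) = (1/1) × 0.02151 = 0.02151 mol
m(Na2CO3) = 0.02151 × 105.99 = 2.280 g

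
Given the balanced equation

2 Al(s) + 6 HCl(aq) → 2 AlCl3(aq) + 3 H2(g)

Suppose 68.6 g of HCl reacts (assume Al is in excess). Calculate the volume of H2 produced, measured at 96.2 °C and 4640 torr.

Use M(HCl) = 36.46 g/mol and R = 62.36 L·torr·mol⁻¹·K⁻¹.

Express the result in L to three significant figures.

4.67 L

n(HCl) = 68.60 / 36.46 = 1.882 mol
n(H2) = (3/6) × 1.882 = 0.9410 mol
V = nRT/P = 0.9410 × 62.36 × 369.35 / 4640 = 4.671 L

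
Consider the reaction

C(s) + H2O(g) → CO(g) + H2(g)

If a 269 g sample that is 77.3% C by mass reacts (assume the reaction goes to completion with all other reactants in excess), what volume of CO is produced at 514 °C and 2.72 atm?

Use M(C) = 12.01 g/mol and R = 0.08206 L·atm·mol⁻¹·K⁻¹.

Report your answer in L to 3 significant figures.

411 L

mass of C = 269 × 77.3/100 = 207.9 g
n(C) = 207.9 / 12.01 = 17.31 mol
n(CO) = (1/1) × 17.31 = 17.31 mol
V = nRT/P = 17.31 × 0.08206 × 787.15 / 2.72 = 411.1 L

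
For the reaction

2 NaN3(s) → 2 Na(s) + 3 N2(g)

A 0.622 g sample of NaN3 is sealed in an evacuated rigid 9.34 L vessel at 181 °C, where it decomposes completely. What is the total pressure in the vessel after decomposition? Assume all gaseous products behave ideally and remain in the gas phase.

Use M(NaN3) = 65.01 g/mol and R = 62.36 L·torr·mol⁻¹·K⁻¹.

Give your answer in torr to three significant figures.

n(NaN3) = 0.622 / 65.01 = 0.009568 mol
n(gas produced) = (3/2) × 0.009568 = 0.01435 mol
P = nRT/V = 0.01435 × 62.36 × 454.15 / 9.34 = 43.51 torr

43.5 torr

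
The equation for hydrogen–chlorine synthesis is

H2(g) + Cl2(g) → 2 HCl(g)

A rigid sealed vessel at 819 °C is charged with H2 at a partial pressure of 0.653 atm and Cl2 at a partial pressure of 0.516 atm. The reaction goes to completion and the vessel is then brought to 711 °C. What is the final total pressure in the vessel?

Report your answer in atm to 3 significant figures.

At constant V, partial pressures at 819 °C are proportional to moles, so apply stoichiometry directly to pressures.
P(Cl2) required for 0.653 atm of H2 = (1/1) × 0.653 = 0.6530 atm; available 0.516 atm, so Cl2 is limiting.
P(H2) remaining = 0.653 − (1/1) × 0.516 = 0.1370 atm
P(gaseous products) = (2)/1 × 0.516 = 1.032 atm
P_total at 819 °C = 0.1370 + 1.032 = 1.169 atm
Scaling to 711 °C: P = 1.169 × 984.15/1092.15 = 1.053 atm

1.05 atm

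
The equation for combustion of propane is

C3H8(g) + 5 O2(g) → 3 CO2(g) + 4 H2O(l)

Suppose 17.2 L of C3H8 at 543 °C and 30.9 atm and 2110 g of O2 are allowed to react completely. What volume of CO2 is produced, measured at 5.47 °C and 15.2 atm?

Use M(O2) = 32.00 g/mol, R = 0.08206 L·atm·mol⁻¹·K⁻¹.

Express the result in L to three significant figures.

n(C3H8) = PV/RT = (30.9 × 17.2) / (0.08206 × 816.15) = 7.936 mol
n(O2) = 2110 / 32.00 = 65.94 mol
For 7.936 mol C3H8, stoichiometry requires (5/1) × 7.936 = 39.68 mol O2; 65.94 mol is available, so C3H8 is limiting.
n(CO2) = (3/1) × 7.936 = 23.81 mol
V(CO2) = nRT/P = 23.81 × 0.08206 × 278.62 / 15.2 = 35.81 L

35.8 L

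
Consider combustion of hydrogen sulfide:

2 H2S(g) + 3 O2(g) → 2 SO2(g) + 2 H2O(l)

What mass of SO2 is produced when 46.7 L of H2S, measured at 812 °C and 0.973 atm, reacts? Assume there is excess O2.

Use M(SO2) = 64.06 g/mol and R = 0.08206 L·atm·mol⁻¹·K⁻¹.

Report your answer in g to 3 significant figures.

n(H2S) = PV/RT = (0.973 × 46.7) / (0.08206 × 1085.15) = 0.5103 mol
n(SO2) = (2/2) × 0.5103 = 0.5103 mol
m(SO2) = 0.5103 × 64.06 = 32.69 g

32.7 g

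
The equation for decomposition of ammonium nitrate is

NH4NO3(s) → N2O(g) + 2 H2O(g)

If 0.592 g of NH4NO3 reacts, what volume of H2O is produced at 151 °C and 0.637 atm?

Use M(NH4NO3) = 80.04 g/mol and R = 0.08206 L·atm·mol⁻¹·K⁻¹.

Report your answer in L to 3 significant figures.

n(NH4NO3) = 0.5920 / 80.04 = 0.007396 mol
n(H2O) = (2/1) × 0.007396 = 0.01479 mol
V = nRT/P = 0.01479 × 0.08206 × 424.15 / 0.637 = 0.8081 L

0.808 L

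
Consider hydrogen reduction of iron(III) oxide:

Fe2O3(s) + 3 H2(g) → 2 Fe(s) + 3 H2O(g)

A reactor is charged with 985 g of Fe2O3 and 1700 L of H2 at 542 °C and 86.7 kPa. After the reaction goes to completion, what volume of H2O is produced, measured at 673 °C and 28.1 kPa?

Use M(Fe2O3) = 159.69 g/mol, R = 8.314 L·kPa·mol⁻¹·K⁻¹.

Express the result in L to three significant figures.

n(Fe2O3) = 985 / 159.69 = 6.168 mol
n(H2) = PV/RT = (86.7 × 1700) / (8.314 × 815.15) = 21.75 mol
For 6.168 mol Fe2O3, stoichiometry requires (3/1) × 6.168 = 18.50 mol H2; 21.75 mol is available, so Fe2O3 is limiting.
n(H2O) = (3/1) × 6.168 = 18.50 mol
V(H2O) = nRT/P = 18.50 × 8.314 × 946.15 / 28.1 = 5179 L

5180 L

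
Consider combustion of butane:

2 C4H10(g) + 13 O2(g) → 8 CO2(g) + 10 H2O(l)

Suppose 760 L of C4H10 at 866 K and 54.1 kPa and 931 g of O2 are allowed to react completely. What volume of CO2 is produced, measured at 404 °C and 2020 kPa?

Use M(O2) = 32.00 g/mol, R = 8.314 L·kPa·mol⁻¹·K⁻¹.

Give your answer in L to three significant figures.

49.9 L

n(C4H10) = PV/RT = (54.1 × 760) / (8.314 × 866) = 5.711 mol
n(O2) = 931 / 32.00 = 29.09 mol
For 5.711 mol C4H10, stoichiometry requires (13/2) × 5.711 = 37.12 mol O2; 29.09 mol is available, so O2 is limiting.
n(CO2) = (8/13) × 29.09 = 17.90 mol
V(CO2) = nRT/P = 17.90 × 8.314 × 677.15 / 2020 = 49.89 L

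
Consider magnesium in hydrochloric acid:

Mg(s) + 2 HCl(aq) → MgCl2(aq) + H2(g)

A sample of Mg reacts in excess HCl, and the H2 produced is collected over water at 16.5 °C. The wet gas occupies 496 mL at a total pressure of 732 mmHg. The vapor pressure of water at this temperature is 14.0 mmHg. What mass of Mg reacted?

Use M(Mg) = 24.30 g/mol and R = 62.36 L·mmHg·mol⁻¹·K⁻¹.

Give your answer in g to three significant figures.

0.479 g

P(H2) = 732 − 14.0 = 718.0 mmHg
n(H2) = PV/RT = (718.0 × 0.4960) / (62.36 × 289.65) = 0.01972 mol
n(Mg) = (1/1) × 0.01972 = 0.01972 mol
m(Mg) = 0.01972 × 24.30 = 0.4792 g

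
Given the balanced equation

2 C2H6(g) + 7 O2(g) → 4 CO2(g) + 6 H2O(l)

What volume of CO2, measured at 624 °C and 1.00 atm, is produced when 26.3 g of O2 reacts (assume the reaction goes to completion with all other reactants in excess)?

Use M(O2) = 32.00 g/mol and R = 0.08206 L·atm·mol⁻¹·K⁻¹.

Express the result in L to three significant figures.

34.6 L

n(O2) = 26.30 / 32.00 = 0.8219 mol
n(CO2) = (4/7) × 0.8219 = 0.4697 mol
V = nRT/P = 0.4697 × 0.08206 × 897.15 / 1.00 = 34.58 L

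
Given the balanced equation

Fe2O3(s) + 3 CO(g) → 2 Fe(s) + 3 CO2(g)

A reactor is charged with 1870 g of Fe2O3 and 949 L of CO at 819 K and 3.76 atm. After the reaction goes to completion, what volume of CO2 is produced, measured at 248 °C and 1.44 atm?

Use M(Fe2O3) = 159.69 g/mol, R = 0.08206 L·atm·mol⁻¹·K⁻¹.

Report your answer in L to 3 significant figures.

n(Fe2O3) = 1870 / 159.69 = 11.71 mol
n(CO) = PV/RT = (3.76 × 949) / (0.08206 × 819) = 53.09 mol
For 11.71 mol Fe2O3, stoichiometry requires (3/1) × 11.71 = 35.13 mol CO; 53.09 mol is available, so Fe2O3 is limiting.
n(CO2) = (3/1) × 11.71 = 35.13 mol
V(CO2) = nRT/P = 35.13 × 0.08206 × 521.15 / 1.44 = 1043 L

1040 L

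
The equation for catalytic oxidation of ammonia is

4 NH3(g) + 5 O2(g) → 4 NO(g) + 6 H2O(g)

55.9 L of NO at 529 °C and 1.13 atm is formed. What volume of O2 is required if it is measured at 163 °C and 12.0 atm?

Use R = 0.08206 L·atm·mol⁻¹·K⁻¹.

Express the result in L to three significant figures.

n(NO) = PV/RT = (1.13 × 55.9) / (0.08206 × 802.15) = 0.9596 mol
n(O2) = (5/4) × 0.9596 = 1.200 mol
V = nRT/P = 1.200 × 0.08206 × 436.15 / 12.0 = 3.579 L

3.58 L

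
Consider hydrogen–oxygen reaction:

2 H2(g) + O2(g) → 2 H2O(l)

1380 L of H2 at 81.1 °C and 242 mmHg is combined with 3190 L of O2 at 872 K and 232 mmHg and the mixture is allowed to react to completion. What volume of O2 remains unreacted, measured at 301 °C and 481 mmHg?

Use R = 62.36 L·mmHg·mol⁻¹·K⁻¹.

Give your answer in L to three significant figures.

450 L

n(H2) = PV/RT = (242 × 1380) / (62.36 × 354.25) = 15.12 mol
n(O2) = PV/RT = (232 × 3190) / (62.36 × 872) = 13.61 mol
For 15.12 mol H2, stoichiometry requires (1/2) × 15.12 = 7.560 mol O2; 13.61 mol is available, so H2 is limiting.
n(O2) consumed = (1/2) × 15.12 = 7.560 mol; remaining = 13.61 − 7.560 = 6.050 mol
V(O2) = nRT/P = 6.050 × 62.36 × 574.15 / 481 = 450.3 L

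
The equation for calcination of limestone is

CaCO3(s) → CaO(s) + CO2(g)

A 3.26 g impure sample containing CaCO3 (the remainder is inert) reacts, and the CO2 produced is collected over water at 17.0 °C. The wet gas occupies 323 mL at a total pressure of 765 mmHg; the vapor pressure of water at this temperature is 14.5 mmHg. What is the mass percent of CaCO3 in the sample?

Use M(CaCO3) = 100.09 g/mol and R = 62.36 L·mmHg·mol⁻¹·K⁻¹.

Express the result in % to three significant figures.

41.1 %

P(CO2) = 765 − 14.5 = 750.5 mmHg
n(CO2) = PV/RT = (750.5 × 0.3230) / (62.36 × 290.15) = 0.01340 mol
n(CaCO3) = (1/1) × 0.01340 = 0.01340 mol
m(CaCO3) = 0.01340 × 100.09 = 1.341 g
%CaCO3 = 1.341 / 3.26 × 100 = 41.13%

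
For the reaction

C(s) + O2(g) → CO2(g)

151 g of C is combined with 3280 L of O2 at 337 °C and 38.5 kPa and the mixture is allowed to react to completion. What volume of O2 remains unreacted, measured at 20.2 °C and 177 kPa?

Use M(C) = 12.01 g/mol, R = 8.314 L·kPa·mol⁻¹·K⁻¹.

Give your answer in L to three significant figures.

170 L

n(C) = 151 / 12.01 = 12.57 mol
n(O2) = PV/RT = (38.5 × 3280) / (8.314 × 610.15) = 24.89 mol
For 12.57 mol C, stoichiometry requires (1/1) × 12.57 = 12.57 mol O2; 24.89 mol is available, so C is limiting.
n(O2) consumed = (1/1) × 12.57 = 12.57 mol; remaining = 24.89 − 12.57 = 12.32 mol
V(O2) = nRT/P = 12.32 × 8.314 × 293.35 / 177 = 169.8 L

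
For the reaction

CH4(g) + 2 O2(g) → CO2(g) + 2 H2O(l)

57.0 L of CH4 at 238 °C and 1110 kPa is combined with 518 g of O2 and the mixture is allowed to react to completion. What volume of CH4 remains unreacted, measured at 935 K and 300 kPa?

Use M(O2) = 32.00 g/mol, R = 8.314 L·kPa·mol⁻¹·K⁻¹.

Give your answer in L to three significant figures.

176 L

n(CH4) = PV/RT = (1110 × 57.0) / (8.314 × 511.15) = 14.89 mol
n(O2) = 518 / 32.00 = 16.19 mol
For 14.89 mol CH4, stoichiometry requires (2/1) × 14.89 = 29.78 mol O2; 16.19 mol is available, so O2 is limiting.
n(CH4) consumed = (1/2) × 16.19 = 8.095 mol; remaining = 14.89 − 8.095 = 6.795 mol
V(CH4) = nRT/P = 6.795 × 8.314 × 935 / 300 = 176.1 L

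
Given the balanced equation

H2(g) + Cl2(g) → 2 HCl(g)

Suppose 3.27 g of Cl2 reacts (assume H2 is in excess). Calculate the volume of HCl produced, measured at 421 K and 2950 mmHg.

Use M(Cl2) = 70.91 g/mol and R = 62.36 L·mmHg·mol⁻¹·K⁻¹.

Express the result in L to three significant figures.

0.821 L

n(Cl2) = 3.270 / 70.91 = 0.04611 mol
n(HCl) = (2/1) × 0.04611 = 0.09222 mol
V = nRT/P = 0.09222 × 62.36 × 421 / 2950 = 0.8207 L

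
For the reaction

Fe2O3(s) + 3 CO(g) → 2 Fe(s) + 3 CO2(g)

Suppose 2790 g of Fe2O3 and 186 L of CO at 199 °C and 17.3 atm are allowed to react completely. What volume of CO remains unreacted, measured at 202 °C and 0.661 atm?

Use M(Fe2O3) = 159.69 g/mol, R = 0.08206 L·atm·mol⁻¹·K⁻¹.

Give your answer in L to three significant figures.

1810 L

n(Fe2O3) = 2790 / 159.69 = 17.47 mol
n(CO) = PV/RT = (17.3 × 186) / (0.08206 × 472.15) = 83.05 mol
For 17.47 mol Fe2O3, stoichiometry requires (3/1) × 17.47 = 52.41 mol CO; 83.05 mol is available, so Fe2O3 is limiting.
n(CO) consumed = (3/1) × 17.47 = 52.41 mol; remaining = 83.05 − 52.41 = 30.64 mol
V(CO) = nRT/P = 30.64 × 0.08206 × 475.15 / 0.661 = 1807 L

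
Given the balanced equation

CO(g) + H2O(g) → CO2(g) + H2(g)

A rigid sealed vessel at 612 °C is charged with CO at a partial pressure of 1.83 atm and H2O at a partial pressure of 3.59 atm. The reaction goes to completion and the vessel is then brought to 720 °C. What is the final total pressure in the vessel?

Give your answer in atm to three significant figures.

6.08 atm

At constant V, partial pressures at 612 °C are proportional to moles, so apply stoichiometry directly to pressures.
P(H2O) required for 1.83 atm of CO = (1/1) × 1.83 = 1.830 atm; available 3.59 atm, so CO is limiting.
P(H2O) remaining = 3.59 − (1/1) × 1.83 = 1.760 atm
P(gaseous products) = (1+1)/1 × 1.83 = 3.660 atm
P_total at 612 °C = 1.760 + 3.660 = 5.420 atm
Scaling to 720 °C: P = 5.420 × 993.15/885.15 = 6.081 atm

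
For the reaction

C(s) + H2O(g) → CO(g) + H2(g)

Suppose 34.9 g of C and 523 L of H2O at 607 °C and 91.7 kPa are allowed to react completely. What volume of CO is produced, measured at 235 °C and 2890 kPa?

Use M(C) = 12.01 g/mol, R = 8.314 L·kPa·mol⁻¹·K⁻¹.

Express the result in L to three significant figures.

4.25 L

n(C) = 34.9 / 12.01 = 2.906 mol
n(H2O) = PV/RT = (91.7 × 523) / (8.314 × 880.15) = 6.554 mol
For 2.906 mol C, stoichiometry requires (1/1) × 2.906 = 2.906 mol H2O; 6.554 mol is available, so C is limiting.
n(CO) = (1/1) × 2.906 = 2.906 mol
V(CO) = nRT/P = 2.906 × 8.314 × 508.15 / 2890 = 4.248 L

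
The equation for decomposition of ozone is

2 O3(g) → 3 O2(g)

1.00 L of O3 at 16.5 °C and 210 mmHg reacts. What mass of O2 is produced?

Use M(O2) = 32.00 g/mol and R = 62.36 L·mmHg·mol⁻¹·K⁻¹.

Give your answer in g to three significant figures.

n(O3) = PV/RT = (210 × 1.00) / (62.36 × 289.65) = 0.01163 mol
n(O2) = (3/2) × 0.01163 = 0.01744 mol
m(O2) = 0.01744 × 32.00 = 0.5581 g

0.558 g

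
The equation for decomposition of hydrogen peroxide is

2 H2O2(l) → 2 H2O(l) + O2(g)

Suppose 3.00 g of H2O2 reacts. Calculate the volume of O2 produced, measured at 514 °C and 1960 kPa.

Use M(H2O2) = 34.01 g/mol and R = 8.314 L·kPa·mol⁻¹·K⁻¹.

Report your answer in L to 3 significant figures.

0.147 L

n(H2O2) = 3.000 / 34.01 = 0.08821 mol
n(O2) = (1/2) × 0.08821 = 0.04410 mol
V = nRT/P = 0.04410 × 8.314 × 787.15 / 1960 = 0.1472 L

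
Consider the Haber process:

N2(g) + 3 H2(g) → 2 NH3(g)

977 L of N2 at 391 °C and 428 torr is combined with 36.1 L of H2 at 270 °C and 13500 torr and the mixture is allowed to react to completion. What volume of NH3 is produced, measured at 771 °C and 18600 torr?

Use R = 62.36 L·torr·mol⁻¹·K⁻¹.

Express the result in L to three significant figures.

n(N2) = PV/RT = (428 × 977) / (62.36 × 664.15) = 10.10 mol
n(H2) = PV/RT = (13500 × 36.1) / (62.36 × 543.15) = 14.39 mol
For 10.10 mol N2, stoichiometry requires (3/1) × 10.10 = 30.30 mol H2; 14.39 mol is available, so H2 is limiting.
n(NH3) = (2/3) × 14.39 = 9.593 mol
V(NH3) = nRT/P = 9.593 × 62.36 × 1044.15 / 18600 = 33.58 L

33.6 L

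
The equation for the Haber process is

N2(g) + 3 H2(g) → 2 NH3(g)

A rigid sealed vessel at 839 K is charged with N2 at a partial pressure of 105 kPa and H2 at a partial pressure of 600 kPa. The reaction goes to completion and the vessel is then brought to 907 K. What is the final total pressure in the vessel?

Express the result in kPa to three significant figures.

535 kPa

At constant V, partial pressures at 839 K are proportional to moles, so apply stoichiometry directly to pressures.
P(H2) required for 105 kPa of N2 = (3/1) × 105 = 315.0 kPa; available 600 kPa, so N2 is limiting.
P(H2) remaining = 600 − (3/1) × 105 = 285.0 kPa
P(gaseous products) = (2)/1 × 105 = 210.0 kPa
P_total at 839 K = 285.0 + 210.0 = 495.0 kPa
Scaling to 907 K: P = 495.0 × 907/839 = 535.1 kPa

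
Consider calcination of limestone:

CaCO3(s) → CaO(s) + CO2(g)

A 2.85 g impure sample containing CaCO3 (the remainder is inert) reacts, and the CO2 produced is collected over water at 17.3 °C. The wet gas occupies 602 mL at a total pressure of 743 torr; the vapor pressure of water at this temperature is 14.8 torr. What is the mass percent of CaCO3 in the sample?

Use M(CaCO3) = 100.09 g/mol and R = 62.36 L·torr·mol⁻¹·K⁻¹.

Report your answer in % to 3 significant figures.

P(CO2) = 743 − 14.8 = 728.2 torr
n(CO2) = PV/RT = (728.2 × 0.6020) / (62.36 × 290.45) = 0.02420 mol
n(CaCO3) = (1/1) × 0.02420 = 0.02420 mol
m(CaCO3) = 0.02420 × 100.09 = 2.422 g
%CaCO3 = 2.422 / 2.85 × 100 = 84.98%

85.0 %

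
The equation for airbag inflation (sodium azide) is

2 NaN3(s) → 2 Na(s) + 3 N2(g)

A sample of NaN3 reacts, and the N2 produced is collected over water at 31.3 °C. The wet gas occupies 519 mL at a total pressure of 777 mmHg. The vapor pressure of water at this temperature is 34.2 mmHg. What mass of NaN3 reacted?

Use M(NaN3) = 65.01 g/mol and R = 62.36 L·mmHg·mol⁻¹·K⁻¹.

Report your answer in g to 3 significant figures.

0.880 g

P(N2) = 777 − 34.2 = 742.8 mmHg
n(N2) = PV/RT = (742.8 × 0.5190) / (62.36 × 304.45) = 0.02031 mol
n(NaN3) = (2/3) × 0.02031 = 0.01354 mol
m(NaN3) = 0.01354 × 65.01 = 0.8802 g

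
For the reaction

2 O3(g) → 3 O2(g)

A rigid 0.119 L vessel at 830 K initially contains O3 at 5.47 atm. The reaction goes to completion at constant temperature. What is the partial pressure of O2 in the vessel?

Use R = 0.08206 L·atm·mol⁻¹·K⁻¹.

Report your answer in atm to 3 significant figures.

n(O3)₀ = PV/RT = (5.47 × 0.119) / (0.08206 × 830) = 0.009557 mol
n(O2) = (3/2) × 0.009557 = 0.01434 mol
P(O2) = nRT/V = 0.01434 × 0.08206 × 830 / 0.119 = 8.208 atm

8.21 atm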